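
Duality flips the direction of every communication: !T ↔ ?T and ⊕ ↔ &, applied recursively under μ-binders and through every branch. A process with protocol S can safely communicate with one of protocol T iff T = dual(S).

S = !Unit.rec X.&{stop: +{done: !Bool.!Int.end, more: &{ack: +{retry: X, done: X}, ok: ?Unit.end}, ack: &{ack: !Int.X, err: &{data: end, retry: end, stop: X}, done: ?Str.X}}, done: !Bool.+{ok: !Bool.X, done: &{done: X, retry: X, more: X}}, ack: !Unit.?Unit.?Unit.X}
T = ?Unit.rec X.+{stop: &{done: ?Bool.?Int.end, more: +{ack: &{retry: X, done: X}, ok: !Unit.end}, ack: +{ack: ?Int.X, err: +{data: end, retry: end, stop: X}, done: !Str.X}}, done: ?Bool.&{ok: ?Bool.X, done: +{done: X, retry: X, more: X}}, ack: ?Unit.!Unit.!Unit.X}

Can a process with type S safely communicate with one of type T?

!Unit | ?Unit  match
  rec X | rec X  match (μ self-dual)
    &{stop,done,ack} | +{stop,done,ack}  match labels match
      • stop:
        +{done,more,ack} | &{done,more,ack}  match labels match
          • done:
            !Bool | ?Bool  match
              !Int | ?Int  match
                end | end  match
          • more:
            &{ack,ok} | +{ack,ok}  match labels match
              • ack:
                +{retry,done} | &{retry,done}  match labels match
                  • retry:
                    X | X  match
                  • done:
                    X | X  match
              • ok:
                ?Unit | !Unit  match
                  end | end  match
          • ack:
            &{ack,err,done} | +{ack,err,done}  match labels match
              • ack:
                !Int | ?Int  match
                  X | X  match
              • err:
                &{data,retry,stop} | +{data,retry,stop}  match labels match
                  • data:
                    end | end  match
                  • retry:
                    end | end  match
                  • stop:
                    X | X  match
              • done:
                ?Str | !Str  match
                  X | X  match
      • done:
        !Bool | ?Bool  match
          +{ok,done} | &{ok,done}  match labels match
            • ok:
              !Bool | ?Bool  match
                X | X  match
            • done:
              &{done,retry,more} | +{done,retry,more}  match labels match
                • done:
                  X | X  match
                • retry:
                  X | X  match
                • more:
                  X | X  match
      • ack:
        !Unit | ?Unit  match
          ?Unit | !Unit  match
            ?Unit | !Unit  match
              X | X  match

YES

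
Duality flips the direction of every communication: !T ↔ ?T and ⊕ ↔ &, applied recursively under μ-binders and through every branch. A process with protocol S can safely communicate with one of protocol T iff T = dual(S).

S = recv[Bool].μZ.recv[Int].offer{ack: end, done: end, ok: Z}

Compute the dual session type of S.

recv[Bool] = send[Bool]
  μZ = μZ  (μ self-dual)
    recv[Int] = send[Int]
      offer{ack,done,ok} = select{ack,done,ok}  (offer→select)
        [ack]
          end self-dual
        [done]
          end self-dual
        [ok]
          Z self-dual

send[Bool].μZ.send[Int].select{ack: end, done: end, ok: Z}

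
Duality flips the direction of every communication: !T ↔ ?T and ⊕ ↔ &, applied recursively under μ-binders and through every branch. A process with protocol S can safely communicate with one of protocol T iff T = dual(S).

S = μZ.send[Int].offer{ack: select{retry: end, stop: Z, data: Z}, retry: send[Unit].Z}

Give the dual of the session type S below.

μZ → μZ  (rec unchanged)
  send[Int] → recv[Int]
    offer{ack,retry} → select{ack,retry}  (offer→select)
      • ack:
        select{retry,stop,data} → offer{retry,stop,data}  (select→offer)
          • retry:
            end self-dual
          • stop:
            Z self-dual
          • data:
            Z self-dual
      • retry:
        send[Unit] → recv[Unit]
          Z self-dual

μZ.recv[Int].select{ack: offer{retry: end, stop: Z, data: Z}, retry: recv[Unit].Z}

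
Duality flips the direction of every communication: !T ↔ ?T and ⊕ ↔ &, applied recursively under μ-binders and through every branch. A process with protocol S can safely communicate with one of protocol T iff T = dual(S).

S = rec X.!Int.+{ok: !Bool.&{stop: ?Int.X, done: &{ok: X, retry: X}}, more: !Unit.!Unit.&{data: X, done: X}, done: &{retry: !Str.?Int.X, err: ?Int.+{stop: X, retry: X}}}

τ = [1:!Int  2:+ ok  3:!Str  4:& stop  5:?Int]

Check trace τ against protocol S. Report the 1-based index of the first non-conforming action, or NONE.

@1 !Int  ✓  cont: +{ok: !Bool.&{stop: ?Int.rec X.…, done: &{ok: rec X.…, retry: rec X.…}}, more: !Unit.!Unit.&{data: rec X.…, done: rec X.…}, done: &{retry: !Str.?Int.rec X.…, err: ?Int.+{stop: rec X.…, retry: rec X.…}}}
@2 + ok  ✓  cont: !Bool.&{stop: ?Int.rec X.…, done: &{ok: rec X.…, retry: rec X.…}}
@3 got !Str, protocol expects !Bool  ✗

3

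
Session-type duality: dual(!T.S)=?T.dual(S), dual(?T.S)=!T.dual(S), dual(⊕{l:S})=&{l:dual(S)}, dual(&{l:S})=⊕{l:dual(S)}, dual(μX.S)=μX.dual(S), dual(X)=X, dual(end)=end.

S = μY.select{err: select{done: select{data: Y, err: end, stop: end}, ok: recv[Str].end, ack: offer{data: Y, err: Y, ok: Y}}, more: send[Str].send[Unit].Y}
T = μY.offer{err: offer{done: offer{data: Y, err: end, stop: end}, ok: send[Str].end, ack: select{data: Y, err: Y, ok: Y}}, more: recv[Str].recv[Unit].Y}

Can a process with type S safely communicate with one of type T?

YES

μY | μY  ✓ (μ self-dual)
  select{err,more} | offer{err,more}  ✓ same labels
    [err]
      select{done,ok,ack} | offer{done,ok,ack}  ✓ same labels
        [done]
          select{data,err,stop} | offer{data,err,stop}  ✓ same labels
            [data]
              Y | Y  ✓
            [err]
              end | end  ✓
            [stop]
              end | end  ✓
        [ok]
          recv[Str] | send[Str]  ✓
            end | end  ✓
        [ack]
          offer{data,err,ok} | select{data,err,ok}  ✓ same labels
            [data]
              Y | Y  ✓
            [err]
              Y | Y  ✓
            [ok]
              Y | Y  ✓
    [more]
      send[Str] | recv[Str]  ✓
        send[Unit] | recv[Unit]  ✓
          Y | Y  ✓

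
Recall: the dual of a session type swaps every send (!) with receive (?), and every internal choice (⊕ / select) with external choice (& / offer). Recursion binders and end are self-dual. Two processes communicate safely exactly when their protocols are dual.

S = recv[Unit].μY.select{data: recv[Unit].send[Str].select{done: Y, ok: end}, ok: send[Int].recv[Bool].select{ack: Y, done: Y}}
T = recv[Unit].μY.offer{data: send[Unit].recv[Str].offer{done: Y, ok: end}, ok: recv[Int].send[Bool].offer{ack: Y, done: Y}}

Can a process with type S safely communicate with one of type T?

NO

recv[Unit] | recv[Unit]  ✗ same direction on both sides — not dual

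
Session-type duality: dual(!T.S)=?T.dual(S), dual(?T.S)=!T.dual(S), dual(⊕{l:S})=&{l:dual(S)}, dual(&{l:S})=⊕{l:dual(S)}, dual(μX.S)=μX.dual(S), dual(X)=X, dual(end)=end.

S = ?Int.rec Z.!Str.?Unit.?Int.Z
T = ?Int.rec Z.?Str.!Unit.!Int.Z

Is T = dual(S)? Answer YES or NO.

NO

?Int | ?Int  ✗ same direction on both sides — not dual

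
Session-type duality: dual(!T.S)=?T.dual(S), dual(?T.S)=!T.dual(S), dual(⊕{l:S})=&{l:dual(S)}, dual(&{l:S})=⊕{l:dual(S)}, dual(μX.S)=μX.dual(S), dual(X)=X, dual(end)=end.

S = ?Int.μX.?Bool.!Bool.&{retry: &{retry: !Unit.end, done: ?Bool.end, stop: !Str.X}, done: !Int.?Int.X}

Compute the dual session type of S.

?Int → !Int
  μX → μX  (rec unchanged)
    ?Bool → !Bool
      !Bool → ?Bool
        &{retry,done} → ⊕{retry,done}  (offer→select)
          [retry]
            &{retry,done,stop} → ⊕{retry,done,stop}  (offer→select)
              [retry]
                !Unit → ?Unit
                  end ↦ end
              [done]
                ?Bool → !Bool
                  end ↦ end
              [stop]
                !Str → ?Str
                  X ↦ X
          [done]
            !Int → ?Int
              ?Int → !Int
                X ↦ X

!Int.μX.!Bool.?Bool.⊕{retry: ⊕{retry: ?Unit.end, done: !Bool.end, stop: ?Str.X}, done: ?Int.!Int.X}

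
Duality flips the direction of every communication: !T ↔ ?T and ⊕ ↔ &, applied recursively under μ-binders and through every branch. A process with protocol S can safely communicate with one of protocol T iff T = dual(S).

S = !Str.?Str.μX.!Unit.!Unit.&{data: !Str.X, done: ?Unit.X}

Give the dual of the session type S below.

!Str ↦ ?Str
  ?Str ↦ !Str
    μX ↦ μX  (rec unchanged)
      !Unit ↦ ?Unit
        !Unit ↦ ?Unit
          &{data,done} ↦ ⊕{data,done}  (external→internal)
            • data:
              !Str ↦ ?Str
                X self-dual
            • done:
              ?Unit ↦ !Unit
                X self-dual

?Str.!Str.μX.?Unit.?Unit.⊕{data: ?Str.X, done: !Unit.X}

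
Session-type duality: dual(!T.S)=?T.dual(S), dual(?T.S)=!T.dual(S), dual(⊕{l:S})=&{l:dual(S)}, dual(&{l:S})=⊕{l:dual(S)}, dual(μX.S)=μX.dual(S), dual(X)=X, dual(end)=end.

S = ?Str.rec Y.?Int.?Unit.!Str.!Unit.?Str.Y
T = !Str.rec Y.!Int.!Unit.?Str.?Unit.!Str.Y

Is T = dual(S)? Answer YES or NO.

YES

?Str | !Str  match
  rec Y | rec Y  match (binder kept)
    ?Int | !Int  match
      ?Unit | !Unit  match
        !Str | ?Str  match
          !Unit | ?Unit  match
            ?Str | !Str  match
              Y | Y  match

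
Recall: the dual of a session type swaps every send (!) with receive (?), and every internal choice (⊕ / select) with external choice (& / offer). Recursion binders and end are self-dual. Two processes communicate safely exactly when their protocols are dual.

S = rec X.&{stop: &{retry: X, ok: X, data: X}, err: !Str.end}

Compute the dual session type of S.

rec X.+{stop: +{retry: X, ok: X, data: X}, err: ?Str.end}

rec X ↦ rec X  (rec unchanged)
  &{stop,err} ↦ +{stop,err}  (external→internal)
    case stop:
      &{retry,ok,data} ↦ +{retry,ok,data}  (external→internal)
        case retry:
          X self-dual
        case ok:
          X self-dual
        case data:
          X self-dual
    case err:
      !Str ↦ ?Str
        end self-dual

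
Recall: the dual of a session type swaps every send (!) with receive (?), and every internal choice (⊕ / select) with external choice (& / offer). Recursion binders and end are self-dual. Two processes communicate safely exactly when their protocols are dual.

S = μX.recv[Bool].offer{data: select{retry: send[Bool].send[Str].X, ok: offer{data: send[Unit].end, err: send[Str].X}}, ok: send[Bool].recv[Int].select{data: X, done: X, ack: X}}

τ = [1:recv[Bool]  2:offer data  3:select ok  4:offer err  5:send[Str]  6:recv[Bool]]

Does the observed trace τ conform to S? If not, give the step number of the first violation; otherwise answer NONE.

@1 recv[Bool]  ok  state: offer{data: select{retry: send[Bool].send[Str].μX.…, ok: offer{data: send[Unit].end, err: send[Str].μX.…}}, ok: send[Bool].recv[Int].select{data: μX.…, done: μX.…, ack: μX.…}}
@2 offer data  ok  state: select{retry: send[Bool].send[Str].μX.…, ok: offer{data: send[Unit].end, err: send[Str].μX.…}}
@3 select ok  ok  state: offer{data: send[Unit].end, err: send[Str].μX.…}
@4 offer err  ok  state: send[Str].μX.…
@5 send[Str]  ok  state: μX.…
@6 recv[Bool]  ok  state: offer{data: select{retry: send[Bool].send[Str].μX.…, ok: offer{data: send[Unit].end, err: send[Str].μX.…}}, ok: send[Bool].recv[Int].select{data: μX.…, done: μX.…, ack: μX.…}}
all 6 steps conform

NONE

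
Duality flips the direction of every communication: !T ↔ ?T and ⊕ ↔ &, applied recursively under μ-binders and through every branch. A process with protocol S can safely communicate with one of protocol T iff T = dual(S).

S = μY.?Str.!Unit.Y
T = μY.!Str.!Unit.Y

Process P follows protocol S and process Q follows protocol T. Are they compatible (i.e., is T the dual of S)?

μY ‖ μY  ok (μ self-dual)
  ?Str ‖ !Str  ok
    !Unit ‖ !Unit  ✗ same direction on both sides — not dual

NO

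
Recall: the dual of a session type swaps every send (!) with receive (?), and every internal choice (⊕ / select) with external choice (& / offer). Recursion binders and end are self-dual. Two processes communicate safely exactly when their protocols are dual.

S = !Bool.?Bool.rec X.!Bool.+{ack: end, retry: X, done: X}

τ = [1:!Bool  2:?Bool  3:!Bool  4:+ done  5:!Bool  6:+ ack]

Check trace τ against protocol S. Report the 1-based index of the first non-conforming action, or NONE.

[1] !Bool  ok  cont: ?Bool.rec X.…
[2] ?Bool  ok  cont: rec X.…
[3] !Bool  ok  cont: +{ack: end, retry: rec X.…, done: rec X.…}
[4] + done  ok  cont: rec X.…
[5] !Bool  ok  cont: +{ack: end, retry: rec X.…, done: rec X.…}
[6] + ack  ok  cont: end
all 6 steps conform

NONE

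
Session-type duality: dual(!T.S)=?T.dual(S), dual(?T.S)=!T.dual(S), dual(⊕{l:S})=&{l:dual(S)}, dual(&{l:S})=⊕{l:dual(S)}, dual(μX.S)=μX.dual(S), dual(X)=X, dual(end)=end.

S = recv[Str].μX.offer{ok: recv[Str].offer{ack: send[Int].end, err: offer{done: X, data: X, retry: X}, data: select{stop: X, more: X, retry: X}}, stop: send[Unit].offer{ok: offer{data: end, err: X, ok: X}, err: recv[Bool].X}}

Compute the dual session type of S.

recv[Str] = send[Str]
  μX = μX  (μ self-dual)
    offer{ok,stop} = select{ok,stop}  (&→⊕)
      [ok]
        recv[Str] = send[Str]
          offer{ack,err,data} = select{ack,err,data}  (&→⊕)
            [ack]
              send[Int] = recv[Int]
                end ↦ end
            [err]
              offer{done,data,retry} = select{done,data,retry}  (&→⊕)
                [done]
                  X ↦ X
                [data]
                  X ↦ X
                [retry]
                  X ↦ X
            [data]
              select{stop,more,retry} = offer{stop,more,retry}  (select→offer)
                [stop]
                  X ↦ X
                [more]
                  X ↦ X
                [retry]
                  X ↦ X
      [stop]
        send[Unit] = recv[Unit]
          offer{ok,err} = select{ok,err}  (&→⊕)
            [ok]
              offer{data,err,ok} = select{data,err,ok}  (&→⊕)
                [data]
                  end ↦ end
                [err]
                  X ↦ X
                [ok]
                  X ↦ X
            [err]
              recv[Bool] = send[Bool]
                X ↦ X

send[Str].μX.select{ok: send[Str].select{ack: recv[Int].end, err: select{done: X, data: X, retry: X}, data: offer{stop: X, more: X, retry: X}}, stop: recv[Unit].select{ok: select{data: end, err: X, ok: X}, err: send[Bool].X}}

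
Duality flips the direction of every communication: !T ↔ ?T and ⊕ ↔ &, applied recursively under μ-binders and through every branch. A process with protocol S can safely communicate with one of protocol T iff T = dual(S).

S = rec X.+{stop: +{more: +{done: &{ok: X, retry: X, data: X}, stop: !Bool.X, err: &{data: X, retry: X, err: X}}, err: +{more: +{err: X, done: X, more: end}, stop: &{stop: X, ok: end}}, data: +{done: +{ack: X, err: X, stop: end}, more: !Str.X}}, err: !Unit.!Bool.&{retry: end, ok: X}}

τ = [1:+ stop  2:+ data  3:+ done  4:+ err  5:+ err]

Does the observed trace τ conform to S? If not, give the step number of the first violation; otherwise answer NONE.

NONE

step 1: + stop  ok  cont: +{more: +{done: &{ok: rec X.…, retry: rec X.…, data: rec X.…}, stop: !Bool.rec X.…, err: &{data: rec X.…, retry: rec X.…, err: rec X.…}}, err: +{more: +{err: rec X.…, done: rec X.…, more: end}, stop: &{stop: rec X.…, ok: end}}, data: +{done: +{ack: rec X.…, err: rec X.…, stop: end}, more: !Str.rec X.…}}
step 2: + data  ok  cont: +{done: +{ack: rec X.…, err: rec X.…, stop: end}, more: !Str.rec X.…}
step 3: + done  ok  cont: +{ack: rec X.…, err: rec X.…, stop: end}
step 4: + err  ok  cont: rec X.…
step 5: + err  ok  cont: !Unit.!Bool.&{retry: end, ok: rec X.…}
trace exhausted — no violation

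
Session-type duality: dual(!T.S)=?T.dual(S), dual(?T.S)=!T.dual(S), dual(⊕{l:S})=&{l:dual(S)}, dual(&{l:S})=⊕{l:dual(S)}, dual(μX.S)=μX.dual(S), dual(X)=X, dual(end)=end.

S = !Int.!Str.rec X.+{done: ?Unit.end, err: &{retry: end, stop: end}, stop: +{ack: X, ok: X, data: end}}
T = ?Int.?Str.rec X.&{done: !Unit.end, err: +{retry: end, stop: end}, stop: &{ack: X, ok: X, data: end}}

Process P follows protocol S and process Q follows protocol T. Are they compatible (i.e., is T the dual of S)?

YES

!Int | ?Int  match
  !Str | ?Str  match
    rec X | rec X  match (μ self-dual)
      +{done,err,stop} | &{done,err,stop}  match label sets agree
        • done:
          ?Unit | !Unit  match
            end | end  match
        • err:
          &{retry,stop} | +{retry,stop}  match label sets agree
            • retry:
              end | end  match
            • stop:
              end | end  match
        • stop:
          +{ack,ok,data} | &{ack,ok,data}  match label sets agree
            • ack:
              X | X  match
            • ok:
              X | X  match
            • data:
              end | end  match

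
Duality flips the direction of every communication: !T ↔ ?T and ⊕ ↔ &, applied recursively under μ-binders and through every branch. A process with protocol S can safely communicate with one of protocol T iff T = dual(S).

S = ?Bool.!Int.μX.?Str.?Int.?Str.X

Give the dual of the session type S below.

!Bool.?Int.μX.!Str.!Int.!Str.X

?Bool ↦ !Bool
  !Int ↦ ?Int
    μX ↦ μX  (rec unchanged)
      ?Str ↦ !Str
        ?Int ↦ !Int
          ?Str ↦ !Str
            X ↦ X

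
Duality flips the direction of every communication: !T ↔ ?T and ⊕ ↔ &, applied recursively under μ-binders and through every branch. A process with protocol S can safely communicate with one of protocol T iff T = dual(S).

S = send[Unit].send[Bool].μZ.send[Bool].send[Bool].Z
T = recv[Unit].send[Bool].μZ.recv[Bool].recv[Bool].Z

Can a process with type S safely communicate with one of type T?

send[Unit] ‖ recv[Unit]  ✓
  send[Bool] ‖ send[Bool]  ✗ same direction on both sides — not dual

NO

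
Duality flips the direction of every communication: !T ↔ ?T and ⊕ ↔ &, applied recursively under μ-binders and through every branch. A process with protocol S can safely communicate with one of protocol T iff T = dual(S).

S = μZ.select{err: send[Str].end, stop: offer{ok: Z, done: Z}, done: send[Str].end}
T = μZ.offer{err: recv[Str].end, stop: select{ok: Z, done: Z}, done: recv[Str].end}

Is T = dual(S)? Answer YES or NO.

YES

μZ | μZ  ✓ (μ self-dual)
  select{err,stop,done} | offer{err,stop,done}  ✓ label sets agree
    case err:
      send[Str] | recv[Str]  ✓
        end | end  ✓
    case stop:
      offer{ok,done} | select{ok,done}  ✓ label sets agree
        case ok:
          Z | Z  ✓
        case done:
          Z | Z  ✓
    case done:
      send[Str] | recv[Str]  ✓
        end | end  ✓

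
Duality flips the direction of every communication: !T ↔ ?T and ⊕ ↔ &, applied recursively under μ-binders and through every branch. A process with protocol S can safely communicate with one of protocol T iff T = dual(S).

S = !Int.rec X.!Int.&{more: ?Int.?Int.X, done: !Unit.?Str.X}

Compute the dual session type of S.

!Int → ?Int
  rec X → rec X  (rec unchanged)
    !Int → ?Int
      &{more,done} → +{more,done}  (external→internal)
        case more:
          ?Int → !Int
            ?Int → !Int
              X ↦ X
        case done:
          !Unit → ?Unit
            ?Str → !Str
              X ↦ X

?Int.rec X.?Int.+{more: !Int.!Int.X, done: ?Unit.!Str.X}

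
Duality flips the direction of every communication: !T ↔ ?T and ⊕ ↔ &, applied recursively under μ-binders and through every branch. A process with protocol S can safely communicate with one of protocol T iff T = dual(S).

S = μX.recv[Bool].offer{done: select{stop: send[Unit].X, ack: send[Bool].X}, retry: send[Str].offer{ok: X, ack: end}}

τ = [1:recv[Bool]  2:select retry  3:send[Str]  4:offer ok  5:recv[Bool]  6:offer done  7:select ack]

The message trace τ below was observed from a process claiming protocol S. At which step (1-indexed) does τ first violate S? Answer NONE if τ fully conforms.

[1] recv[Bool]  match  state: offer{done: select{stop: send[Unit].μX.…, ack: send[Bool].μX.…}, retry: send[Str].offer{ok: μX.…, ack: end}}
[2] got select retry, protocol expects offer done or offer retry  ✗

2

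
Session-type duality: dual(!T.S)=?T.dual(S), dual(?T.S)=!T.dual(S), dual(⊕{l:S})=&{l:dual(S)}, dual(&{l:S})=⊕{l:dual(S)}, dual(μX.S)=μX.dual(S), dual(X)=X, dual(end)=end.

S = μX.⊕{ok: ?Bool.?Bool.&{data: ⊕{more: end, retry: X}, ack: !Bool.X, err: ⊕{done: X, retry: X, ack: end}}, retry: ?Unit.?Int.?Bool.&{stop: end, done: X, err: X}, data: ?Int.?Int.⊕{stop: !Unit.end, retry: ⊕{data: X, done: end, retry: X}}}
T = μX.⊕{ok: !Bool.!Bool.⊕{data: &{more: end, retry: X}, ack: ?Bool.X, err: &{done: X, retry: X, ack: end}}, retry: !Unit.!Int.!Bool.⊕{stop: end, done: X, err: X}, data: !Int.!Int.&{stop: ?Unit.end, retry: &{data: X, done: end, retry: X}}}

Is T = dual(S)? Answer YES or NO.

NO

μX ‖ μX  ok (rec unchanged)
  ⊕{ok,retry,data} ‖ ⊕{ok,retry,data}  ✗ choice polarity not flipped — not dual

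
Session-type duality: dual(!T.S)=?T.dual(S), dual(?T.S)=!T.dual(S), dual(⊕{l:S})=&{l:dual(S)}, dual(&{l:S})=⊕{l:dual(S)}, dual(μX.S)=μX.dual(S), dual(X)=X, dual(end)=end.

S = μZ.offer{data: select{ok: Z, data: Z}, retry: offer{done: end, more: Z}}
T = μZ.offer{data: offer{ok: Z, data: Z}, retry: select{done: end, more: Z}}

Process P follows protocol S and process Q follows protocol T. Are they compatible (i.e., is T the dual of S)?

NO

μZ | μZ  match (rec unchanged)
  offer{data,retry} | offer{data,retry}  ✗ choice polarity not flipped — not dual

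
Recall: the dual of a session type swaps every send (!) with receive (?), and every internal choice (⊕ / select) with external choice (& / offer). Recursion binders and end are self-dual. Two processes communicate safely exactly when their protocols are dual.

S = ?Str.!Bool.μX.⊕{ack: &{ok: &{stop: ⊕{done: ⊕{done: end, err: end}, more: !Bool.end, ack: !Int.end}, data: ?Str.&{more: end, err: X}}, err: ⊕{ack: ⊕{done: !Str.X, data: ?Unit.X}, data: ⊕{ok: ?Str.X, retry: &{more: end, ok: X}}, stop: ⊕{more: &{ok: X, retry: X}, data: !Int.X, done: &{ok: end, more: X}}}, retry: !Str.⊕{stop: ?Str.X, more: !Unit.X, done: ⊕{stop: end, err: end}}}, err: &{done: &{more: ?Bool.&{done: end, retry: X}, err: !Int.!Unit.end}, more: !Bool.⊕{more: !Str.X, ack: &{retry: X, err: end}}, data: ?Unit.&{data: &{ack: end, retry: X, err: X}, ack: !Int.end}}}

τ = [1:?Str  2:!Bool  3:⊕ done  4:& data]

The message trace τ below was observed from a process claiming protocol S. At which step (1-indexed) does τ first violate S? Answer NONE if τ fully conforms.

[1] ?Str  match  cont: !Bool.μX.…
[2] !Bool  match  cont: μX.…
[3] got ⊕ done, protocol expects ⊕ ack or ⊕ err  ✗

3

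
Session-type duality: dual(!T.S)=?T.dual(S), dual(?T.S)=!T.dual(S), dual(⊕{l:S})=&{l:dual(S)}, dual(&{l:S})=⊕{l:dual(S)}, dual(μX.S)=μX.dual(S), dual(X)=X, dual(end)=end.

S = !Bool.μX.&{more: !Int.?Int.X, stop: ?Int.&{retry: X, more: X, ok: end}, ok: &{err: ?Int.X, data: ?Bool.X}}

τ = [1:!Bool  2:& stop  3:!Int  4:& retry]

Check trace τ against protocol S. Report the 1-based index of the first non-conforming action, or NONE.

[1] !Bool  ✓  now at μX.…
[2] & stop  ✓  now at ?Int.&{retry: μX.…, more: μX.…, ok: end}
[3] got !Int, protocol expects ?Int  ✗

3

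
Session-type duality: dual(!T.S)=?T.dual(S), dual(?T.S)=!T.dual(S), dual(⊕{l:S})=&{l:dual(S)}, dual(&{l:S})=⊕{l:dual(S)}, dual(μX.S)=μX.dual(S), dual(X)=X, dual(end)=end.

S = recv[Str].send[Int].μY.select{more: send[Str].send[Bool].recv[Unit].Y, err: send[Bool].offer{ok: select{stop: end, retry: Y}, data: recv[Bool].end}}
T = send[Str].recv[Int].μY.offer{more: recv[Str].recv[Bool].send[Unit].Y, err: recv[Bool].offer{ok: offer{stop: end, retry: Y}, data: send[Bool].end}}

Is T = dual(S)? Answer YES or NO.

NO

recv[Str] | send[Str]  match
  send[Int] | recv[Int]  match
    μY | μY  match (binder kept)
      select{more,err} | offer{more,err}  match labels match
        • more:
          send[Str] | recv[Str]  match
            send[Bool] | recv[Bool]  match
              recv[Unit] | send[Unit]  match
                Y | Y  match
        • err:
          send[Bool] | recv[Bool]  match
            offer{ok,data} | offer{ok,data}  ✗ choice polarity not flipped — not dual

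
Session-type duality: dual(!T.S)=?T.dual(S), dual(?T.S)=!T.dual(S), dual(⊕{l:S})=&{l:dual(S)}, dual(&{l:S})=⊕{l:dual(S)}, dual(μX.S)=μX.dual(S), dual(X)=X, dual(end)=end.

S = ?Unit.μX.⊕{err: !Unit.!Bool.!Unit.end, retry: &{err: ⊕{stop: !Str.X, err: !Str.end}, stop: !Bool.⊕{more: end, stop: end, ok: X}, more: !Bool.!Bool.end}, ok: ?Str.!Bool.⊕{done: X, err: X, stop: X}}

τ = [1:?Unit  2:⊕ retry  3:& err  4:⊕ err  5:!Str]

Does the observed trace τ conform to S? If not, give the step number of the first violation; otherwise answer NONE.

@1 ?Unit  ✓  residual = μX.…
@2 ⊕ retry  ✓  residual = &{err: ⊕{stop: !Str.μX.…, err: !Str.end}, stop: !Bool.⊕{more: end, stop: end, ok: μX.…}, more: !Bool.!Bool.end}
@3 & err  ✓  residual = ⊕{stop: !Str.μX.…, err: !Str.end}
@4 ⊕ err  ✓  residual = !Str.end
@5 !Str  ✓  residual = end
τ conforms to S (length 5)

NONE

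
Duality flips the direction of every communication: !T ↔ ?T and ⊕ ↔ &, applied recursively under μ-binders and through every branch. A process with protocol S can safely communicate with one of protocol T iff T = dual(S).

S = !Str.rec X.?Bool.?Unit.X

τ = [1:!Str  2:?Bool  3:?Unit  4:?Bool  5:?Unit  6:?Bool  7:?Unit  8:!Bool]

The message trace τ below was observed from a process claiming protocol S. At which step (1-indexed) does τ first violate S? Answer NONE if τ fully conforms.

8

@1 !Str  ok  now at rec X.…
@2 ?Bool  ok  now at ?Unit.rec X.…
@3 ?Unit  ok  now at rec X.…
@4 ?Bool  ok  now at ?Unit.rec X.…
@5 ?Unit  ok  now at rec X.…
@6 ?Bool  ok  now at ?Unit.rec X.…
@7 ?Unit  ok  now at rec X.…
@8 got !Bool, protocol expects ?Bool  ✗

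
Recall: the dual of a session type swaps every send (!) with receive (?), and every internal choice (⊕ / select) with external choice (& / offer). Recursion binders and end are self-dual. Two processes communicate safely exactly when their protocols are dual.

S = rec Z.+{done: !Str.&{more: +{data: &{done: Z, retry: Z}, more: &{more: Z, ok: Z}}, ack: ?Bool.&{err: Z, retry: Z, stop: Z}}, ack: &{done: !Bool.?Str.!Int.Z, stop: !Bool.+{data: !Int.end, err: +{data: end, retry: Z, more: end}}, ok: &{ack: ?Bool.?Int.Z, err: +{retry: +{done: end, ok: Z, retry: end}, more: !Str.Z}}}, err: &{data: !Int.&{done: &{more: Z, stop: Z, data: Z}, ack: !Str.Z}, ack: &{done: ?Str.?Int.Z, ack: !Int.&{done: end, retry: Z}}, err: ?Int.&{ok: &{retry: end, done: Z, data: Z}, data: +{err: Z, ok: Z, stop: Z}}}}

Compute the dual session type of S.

rec Z.&{done: ?Str.+{more: &{data: +{done: Z, retry: Z}, more: +{more: Z, ok: Z}}, ack: !Bool.+{err: Z, retry: Z, stop: Z}}, ack: +{done: ?Bool.!Str.?Int.Z, stop: ?Bool.&{data: ?Int.end, err: &{data: end, retry: Z, more: end}}, ok: +{ack: !Bool.!Int.Z, err: &{retry: &{done: end, ok: Z, retry: end}, more: ?Str.Z}}}, err: +{data: ?Int.+{done: +{more: Z, stop: Z, data: Z}, ack: ?Str.Z}, ack: +{done: !Str.!Int.Z, ack: ?Int.+{done: end, retry: Z}}, err: !Int.+{ok: +{retry: end, done: Z, data: Z}, data: &{err: Z, ok: Z, stop: Z}}}}

rec Z ↦ rec Z  (rec unchanged)
  +{done,ack,err} ↦ &{done,ack,err}  (internal→external)
    • done:
      !Str ↦ ?Str
        &{more,ack} ↦ +{more,ack}  (&→⊕)
          • more:
            +{data,more} ↦ &{data,more}  (internal→external)
              • data:
                &{done,retry} ↦ +{done,retry}  (&→⊕)
                  • done:
                    dual(Z) = Z
                  • retry:
                    dual(Z) = Z
              • more:
                &{more,ok} ↦ +{more,ok}  (&→⊕)
                  • more:
                    dual(Z) = Z
                  • ok:
                    dual(Z) = Z
          • ack:
            ?Bool ↦ !Bool
              &{err,retry,stop} ↦ +{err,retry,stop}  (&→⊕)
                • err:
                  dual(Z) = Z
                • retry:
                  dual(Z) = Z
                • stop:
                  dual(Z) = Z
    • ack:
      &{done,stop,ok} ↦ +{done,stop,ok}  (&→⊕)
        • done:
          !Bool ↦ ?Bool
            ?Str ↦ !Str
              !Int ↦ ?Int
                dual(Z) = Z
        • stop:
          !Bool ↦ ?Bool
            +{data,err} ↦ &{data,err}  (internal→external)
              • data:
                !Int ↦ ?Int
                  dual(end) = end
              • err:
                +{data,retry,more} ↦ &{data,retry,more}  (internal→external)
                  • data:
                    dual(end) = end
                  • retry:
                    dual(Z) = Z
                  • more:
                    dual(end) = end
        • ok:
          &{ack,err} ↦ +{ack,err}  (&→⊕)
            • ack:
              ?Bool ↦ !Bool
                ?Int ↦ !Int
                  dual(Z) = Z
            • err:
              +{retry,more} ↦ &{retry,more}  (internal→external)
                • retry:
                  +{done,ok,retry} ↦ &{done,ok,retry}  (internal→external)
                    • done:
                      dual(end) = end
                    • ok:
                      dual(Z) = Z
                    • retry:
                      dual(end) = end
                • more:
                  !Str ↦ ?Str
                    dual(Z) = Z
    • err:
      &{data,ack,err} ↦ +{data,ack,err}  (&→⊕)
        • data:
          !Int ↦ ?Int
            &{done,ack} ↦ +{done,ack}  (&→⊕)
              • done:
                &{more,stop,data} ↦ +{more,stop,data}  (&→⊕)
                  • more:
                    dual(Z) = Z
                  • stop:
                    dual(Z) = Z
                  • data:
                    dual(Z) = Z
              • ack:
                !Str ↦ ?Str
                  dual(Z) = Z
        • ack:
          &{done,ack} ↦ +{done,ack}  (&→⊕)
            • done:
              ?Str ↦ !Str
                ?Int ↦ !Int
                  dual(Z) = Z
            • ack:
              !Int ↦ ?Int
                &{done,retry} ↦ +{done,retry}  (&→⊕)
                  • done:
                    dual(end) = end
                  • retry:
                    dual(Z) = Z
        • err:
          ?Int ↦ !Int
            &{ok,data} ↦ +{ok,data}  (&→⊕)
              • ok:
                &{retry,done,data} ↦ +{retry,done,data}  (&→⊕)
                  • retry:
                    dual(end) = end
                  • done:
                    dual(Z) = Z
                  • data:
                    dual(Z) = Z
              • data:
                +{err,ok,stop} ↦ &{err,ok,stop}  (internal→external)
                  • err:
                    dual(Z) = Z
                  • ok:
                    dual(Z) = Z
                  • stop:
                    dual(Z) = Z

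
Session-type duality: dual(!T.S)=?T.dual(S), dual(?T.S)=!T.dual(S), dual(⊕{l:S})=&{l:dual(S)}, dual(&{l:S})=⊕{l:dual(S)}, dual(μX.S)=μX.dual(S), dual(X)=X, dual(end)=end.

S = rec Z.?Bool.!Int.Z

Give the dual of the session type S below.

rec Z = rec Z  (rec unchanged)
  ?Bool = !Bool
    !Int = ?Int
      Z ↦ Z

rec Z.!Bool.?Int.Z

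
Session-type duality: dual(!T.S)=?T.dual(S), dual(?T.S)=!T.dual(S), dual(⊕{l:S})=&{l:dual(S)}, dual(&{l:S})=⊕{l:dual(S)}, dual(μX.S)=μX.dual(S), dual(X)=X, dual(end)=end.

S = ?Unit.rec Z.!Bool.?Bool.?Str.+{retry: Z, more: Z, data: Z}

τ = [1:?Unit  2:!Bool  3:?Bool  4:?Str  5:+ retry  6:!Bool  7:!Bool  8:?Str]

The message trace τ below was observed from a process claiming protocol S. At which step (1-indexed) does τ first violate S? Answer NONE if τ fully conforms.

7

[1] ?Unit  match  now at rec Z.…
[2] !Bool  match  now at ?Bool.?Str.+{retry: rec Z.…, more: rec Z.…, data: rec Z.…}
[3] ?Bool  match  now at ?Str.+{retry: rec Z.…, more: rec Z.…, data: rec Z.…}
[4] ?Str  match  now at +{retry: rec Z.…, more: rec Z.…, data: rec Z.…}
[5] + retry  match  now at rec Z.…
[6] !Bool  match  now at ?Bool.?Str.+{retry: rec Z.…, more: rec Z.…, data: rec Z.…}
[7] got !Bool, protocol expects ?Bool  ✗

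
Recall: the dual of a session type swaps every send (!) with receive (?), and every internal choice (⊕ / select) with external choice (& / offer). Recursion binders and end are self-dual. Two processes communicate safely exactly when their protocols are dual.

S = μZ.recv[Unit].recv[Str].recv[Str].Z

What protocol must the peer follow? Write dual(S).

μZ → μZ  (rec unchanged)
  recv[Unit] → send[Unit]
    recv[Str] → send[Str]
      recv[Str] → send[Str]
        Z self-dual

μZ.send[Unit].send[Str].send[Str].Z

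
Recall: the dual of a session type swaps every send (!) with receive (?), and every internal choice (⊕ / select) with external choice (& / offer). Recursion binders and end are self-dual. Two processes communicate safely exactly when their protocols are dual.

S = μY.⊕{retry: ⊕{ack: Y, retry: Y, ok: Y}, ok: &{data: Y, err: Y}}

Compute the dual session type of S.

μY = μY  (rec unchanged)
  ⊕{retry,ok} = &{retry,ok}  (select→offer)
    • retry:
      ⊕{ack,retry,ok} = &{ack,retry,ok}  (select→offer)
        • ack:
          Y ↦ Y
        • retry:
          Y ↦ Y
        • ok:
          Y ↦ Y
    • ok:
      &{data,err} = ⊕{data,err}  (&→⊕)
        • data:
          Y ↦ Y
        • err:
          Y ↦ Y

μY.&{retry: &{ack: Y, retry: Y, ok: Y}, ok: ⊕{data: Y, err: Y}}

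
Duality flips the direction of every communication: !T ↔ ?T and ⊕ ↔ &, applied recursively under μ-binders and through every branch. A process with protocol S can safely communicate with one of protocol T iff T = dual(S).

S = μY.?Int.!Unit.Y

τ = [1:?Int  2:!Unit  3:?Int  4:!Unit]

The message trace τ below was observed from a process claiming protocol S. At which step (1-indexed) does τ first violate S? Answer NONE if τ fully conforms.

[1] ?Int  ✓  cont: !Unit.μY.…
[2] !Unit  ✓  cont: μY.…
[3] ?Int  ✓  cont: !Unit.μY.…
[4] !Unit  ✓  cont: μY.…
trace exhausted — no violation

NONE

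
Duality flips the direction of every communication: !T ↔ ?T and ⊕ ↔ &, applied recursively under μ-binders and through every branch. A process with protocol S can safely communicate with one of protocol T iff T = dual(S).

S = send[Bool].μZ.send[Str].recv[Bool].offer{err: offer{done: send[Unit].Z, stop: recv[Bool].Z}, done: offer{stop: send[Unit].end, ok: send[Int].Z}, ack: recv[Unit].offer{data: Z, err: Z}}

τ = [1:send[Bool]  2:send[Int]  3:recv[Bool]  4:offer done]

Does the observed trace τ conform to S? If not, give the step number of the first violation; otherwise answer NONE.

2

[1] send[Bool]  match  now at μZ.…
[2] got send[Int], protocol expects send[Str]  ✗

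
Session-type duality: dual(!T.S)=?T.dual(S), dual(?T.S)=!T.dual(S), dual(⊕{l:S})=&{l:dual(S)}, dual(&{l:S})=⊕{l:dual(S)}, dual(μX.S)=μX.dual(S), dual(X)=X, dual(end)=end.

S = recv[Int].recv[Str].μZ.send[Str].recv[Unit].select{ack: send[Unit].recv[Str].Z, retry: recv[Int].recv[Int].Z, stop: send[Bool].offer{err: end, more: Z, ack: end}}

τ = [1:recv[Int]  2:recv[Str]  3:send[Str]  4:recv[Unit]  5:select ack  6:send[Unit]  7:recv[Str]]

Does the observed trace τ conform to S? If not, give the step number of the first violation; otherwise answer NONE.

NONE

[1] recv[Int]  ok  state: recv[Str].μZ.…
[2] recv[Str]  ok  state: μZ.…
[3] send[Str]  ok  state: recv[Unit].select{ack: send[Unit].recv[Str].μZ.…, retry: recv[Int].recv[Int].μZ.…, stop: send[Bool].offer{err: end, more: μZ.…, ack: end}}
[4] recv[Unit]  ok  state: select{ack: send[Unit].recv[Str].μZ.…, retry: recv[Int].recv[Int].μZ.…, stop: send[Bool].offer{err: end, more: μZ.…, ack: end}}
[5] select ack  ok  state: send[Unit].recv[Str].μZ.…
[6] send[Unit]  ok  state: recv[Str].μZ.…
[7] recv[Str]  ok  state: μZ.…
all 7 steps conform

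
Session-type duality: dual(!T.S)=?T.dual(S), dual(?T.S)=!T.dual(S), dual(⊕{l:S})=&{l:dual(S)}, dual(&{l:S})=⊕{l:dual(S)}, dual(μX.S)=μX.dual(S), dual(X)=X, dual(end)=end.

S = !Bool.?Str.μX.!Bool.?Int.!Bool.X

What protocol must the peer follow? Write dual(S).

!Bool → ?Bool
  ?Str → !Str
    μX → μX  (binder kept)
      !Bool → ?Bool
        ?Int → !Int
          !Bool → ?Bool
            dual(X) = X

?Bool.!Str.μX.?Bool.!Int.?Bool.X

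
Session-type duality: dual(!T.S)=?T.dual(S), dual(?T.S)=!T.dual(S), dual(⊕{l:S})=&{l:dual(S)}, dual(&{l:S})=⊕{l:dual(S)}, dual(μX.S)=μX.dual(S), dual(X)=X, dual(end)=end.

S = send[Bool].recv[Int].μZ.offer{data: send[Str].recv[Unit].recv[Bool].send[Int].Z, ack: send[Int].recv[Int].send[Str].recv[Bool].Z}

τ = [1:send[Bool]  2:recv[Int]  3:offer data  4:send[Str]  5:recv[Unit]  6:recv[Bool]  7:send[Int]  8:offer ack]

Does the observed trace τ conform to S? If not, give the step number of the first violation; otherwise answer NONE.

step 1: send[Bool]  match  state: recv[Int].μZ.…
step 2: recv[Int]  match  state: μZ.…
step 3: offer data  match  state: send[Str].recv[Unit].recv[Bool].send[Int].μZ.…
step 4: send[Str]  match  state: recv[Unit].recv[Bool].send[Int].μZ.…
step 5: recv[Unit]  match  state: recv[Bool].send[Int].μZ.…
step 6: recv[Bool]  match  state: send[Int].μZ.…
step 7: send[Int]  match  state: μZ.…
step 8: offer ack  match  state: send[Int].recv[Int].send[Str].recv[Bool].μZ.…
τ conforms to S (length 8)

NONE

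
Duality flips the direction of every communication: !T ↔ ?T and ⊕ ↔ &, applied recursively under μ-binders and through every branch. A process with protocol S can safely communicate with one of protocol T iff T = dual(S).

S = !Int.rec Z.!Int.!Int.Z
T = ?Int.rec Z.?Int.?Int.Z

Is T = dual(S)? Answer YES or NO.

!Int | ?Int  ok
  rec Z | rec Z  ok (binder kept)
    !Int | ?Int  ok
      !Int | ?Int  ok
        Z | Z  ok

YES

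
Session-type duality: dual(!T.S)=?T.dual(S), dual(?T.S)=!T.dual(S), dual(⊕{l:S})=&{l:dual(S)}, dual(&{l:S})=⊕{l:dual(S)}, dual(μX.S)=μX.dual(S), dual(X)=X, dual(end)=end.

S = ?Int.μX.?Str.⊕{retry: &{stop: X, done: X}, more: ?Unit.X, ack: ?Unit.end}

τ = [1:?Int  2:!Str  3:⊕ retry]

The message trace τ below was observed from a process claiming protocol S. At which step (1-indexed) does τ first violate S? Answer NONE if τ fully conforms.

[1] ?Int  ✓  state: μX.…
[2] got !Str, protocol expects ?Str  ✗

2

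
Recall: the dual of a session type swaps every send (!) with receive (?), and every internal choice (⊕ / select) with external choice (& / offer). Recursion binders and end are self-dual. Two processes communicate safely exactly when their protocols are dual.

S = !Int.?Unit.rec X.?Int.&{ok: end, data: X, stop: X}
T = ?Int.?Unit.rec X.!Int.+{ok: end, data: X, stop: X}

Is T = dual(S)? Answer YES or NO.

NO

!Int vs ?Int  ok
  ?Unit vs ?Unit  ✗ same direction on both sides — not dual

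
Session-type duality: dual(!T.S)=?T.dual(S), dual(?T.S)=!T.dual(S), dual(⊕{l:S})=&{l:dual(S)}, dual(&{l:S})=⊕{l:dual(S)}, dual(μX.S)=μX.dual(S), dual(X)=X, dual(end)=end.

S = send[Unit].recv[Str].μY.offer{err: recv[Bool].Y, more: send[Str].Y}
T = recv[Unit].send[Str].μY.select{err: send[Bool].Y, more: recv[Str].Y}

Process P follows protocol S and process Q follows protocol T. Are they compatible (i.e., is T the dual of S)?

send[Unit] | recv[Unit]  match
  recv[Str] | send[Str]  match
    μY | μY  match (rec unchanged)
      offer{err,more} | select{err,more}  match same labels
        • err:
          recv[Bool] | send[Bool]  match
            Y | Y  match
        • more:
          send[Str] | recv[Str]  match
            Y | Y  match

YES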